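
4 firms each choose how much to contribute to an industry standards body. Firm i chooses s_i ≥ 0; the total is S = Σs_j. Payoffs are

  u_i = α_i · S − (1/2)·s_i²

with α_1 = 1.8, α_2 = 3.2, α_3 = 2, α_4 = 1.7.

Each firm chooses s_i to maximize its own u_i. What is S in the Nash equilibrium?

Firm i's FOC: ∂u_i/∂s_i = α_i − s_i = 0, so s_i* = α_i.
NE contributions = (1.8, 3.2, 2, 1.7); S = 8.7.

8.7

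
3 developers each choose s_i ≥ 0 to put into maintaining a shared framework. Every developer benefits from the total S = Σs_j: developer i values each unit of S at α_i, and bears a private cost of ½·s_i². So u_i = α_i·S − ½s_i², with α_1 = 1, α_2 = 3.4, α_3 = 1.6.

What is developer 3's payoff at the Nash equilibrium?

8.32

Developer i's FOC: ∂u_i/∂s_i = α_i − s_i = 0, so s_i* = α_i.
NE contributions = (1, 3.4, 1.6); S = 6.
u_3 = α_3·S − ½·(s_3)² = 1.6·6 − ½·1.6² = 8.32.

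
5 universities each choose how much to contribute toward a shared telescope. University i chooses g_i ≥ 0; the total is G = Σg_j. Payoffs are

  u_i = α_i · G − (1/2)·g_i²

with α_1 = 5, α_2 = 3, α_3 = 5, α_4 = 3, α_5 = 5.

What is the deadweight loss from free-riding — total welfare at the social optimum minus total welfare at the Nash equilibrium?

708

University i's FOC: ∂u_i/∂g_i = α_i − g_i = 0, so g_i* = α_i.
NE contributions = (5, 3, 5, 3, 5); G = 21.
W^NE = (Σα)·G − ½Σα_i² = 21² − ½·93 = 394.5.
Planner sets g_i = Σα_j = 21 for every i, so G^SO = 5·21 = 105.
W^SO = (Σα)·G^SO − ½·5·(Σα)² = (5/2)·21² = 1102.5.
Deadweight loss = W^SO − W^NE = 708.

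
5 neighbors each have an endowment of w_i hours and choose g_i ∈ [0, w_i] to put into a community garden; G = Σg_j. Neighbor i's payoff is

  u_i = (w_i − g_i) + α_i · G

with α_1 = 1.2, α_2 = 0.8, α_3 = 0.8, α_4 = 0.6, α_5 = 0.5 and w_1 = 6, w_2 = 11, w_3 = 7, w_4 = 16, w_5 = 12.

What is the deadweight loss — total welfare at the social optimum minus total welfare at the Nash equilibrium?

133.4

∂u_i/∂g_i = α_i − 1, so neighbor i contributes w_i if α_i > 1, else 0.
α_i > 1 for i ∈ {1}; NE contributions (6, 0, 0, 0, 0), G = 6.
W^NE = Σw_i − G^NE + (Σα_i)·G^NE = 52 + 2.9·6 = 69.4.
Planner: ∂(Σu_j)/∂g_i = Σα_j − 1 = 2.9 > 0, so everyone contributes w_i; G^SO = 52, W^SO = 52 + 2.9·52 = 202.8.
Deadweight loss = 133.4.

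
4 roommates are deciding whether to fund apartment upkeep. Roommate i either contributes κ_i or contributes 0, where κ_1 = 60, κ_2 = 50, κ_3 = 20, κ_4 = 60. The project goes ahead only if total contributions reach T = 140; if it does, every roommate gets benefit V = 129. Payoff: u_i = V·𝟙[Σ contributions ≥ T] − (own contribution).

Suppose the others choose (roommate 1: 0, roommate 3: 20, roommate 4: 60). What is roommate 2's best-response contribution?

0

Others' total = 80. Even contributing 50 gives 130 < 140: no benefit either way.
Best response: 0.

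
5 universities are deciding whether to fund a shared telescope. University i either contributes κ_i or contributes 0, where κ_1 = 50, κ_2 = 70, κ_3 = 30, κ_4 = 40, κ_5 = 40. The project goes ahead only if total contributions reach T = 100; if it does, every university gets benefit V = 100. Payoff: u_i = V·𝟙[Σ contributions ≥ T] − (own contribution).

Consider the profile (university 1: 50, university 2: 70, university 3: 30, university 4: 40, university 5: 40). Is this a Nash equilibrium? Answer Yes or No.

Total = 230 ≥ 100: provided.
University 1 (pledges 50, payoff 50): dropping to 0 → total 180, payoff 100. Profitable deviation.

No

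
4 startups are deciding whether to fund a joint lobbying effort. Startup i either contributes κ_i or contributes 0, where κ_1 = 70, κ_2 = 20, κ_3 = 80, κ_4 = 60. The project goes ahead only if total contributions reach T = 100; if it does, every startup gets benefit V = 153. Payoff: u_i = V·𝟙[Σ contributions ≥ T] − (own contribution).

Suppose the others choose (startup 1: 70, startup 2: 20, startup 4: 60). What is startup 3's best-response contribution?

Others' total = 150 ≥ 100; contributing adds cost 80 for no extra benefit.
Best response: 0.

0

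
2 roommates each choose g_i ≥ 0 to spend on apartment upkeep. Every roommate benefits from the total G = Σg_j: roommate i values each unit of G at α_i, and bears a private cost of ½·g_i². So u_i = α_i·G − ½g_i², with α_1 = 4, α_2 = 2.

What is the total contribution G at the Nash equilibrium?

6

Roommate i's FOC: ∂u_i/∂g_i = α_i − g_i = 0, so g_i* = α_i.
NE contributions = (4, 2); G = 6.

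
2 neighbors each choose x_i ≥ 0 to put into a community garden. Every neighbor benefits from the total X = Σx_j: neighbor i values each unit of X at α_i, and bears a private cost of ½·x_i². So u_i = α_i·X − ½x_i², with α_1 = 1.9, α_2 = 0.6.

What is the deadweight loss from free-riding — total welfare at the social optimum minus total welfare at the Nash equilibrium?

Neighbor i's FOC: ∂u_i/∂x_i = α_i − x_i = 0, so x_i* = α_i.
NE contributions = (1.9, 0.6); X = 2.5.
W^NE = (Σα)·X − ½Σα_i² = 2.5² − ½·3.97 = 4.265.
Planner sets x_i = Σα_j = 2.5 for every i, so X^SO = 2·2.5 = 5.
W^SO = (Σα)·X^SO − ½·2·(Σα)² = (2/2)·2.5² = 6.25.
Deadweight loss = W^SO − W^NE = 1.985.

1.985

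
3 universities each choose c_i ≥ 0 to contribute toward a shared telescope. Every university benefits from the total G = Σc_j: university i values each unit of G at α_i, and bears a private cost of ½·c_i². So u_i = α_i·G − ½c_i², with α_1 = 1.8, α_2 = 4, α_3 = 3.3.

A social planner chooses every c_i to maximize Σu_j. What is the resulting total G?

Planner FOC: ∂(Σu_j)/∂c_i = (Σα_j) − c_i = 0, so c_i^SO = Σα_j = 9.1 for every i; G^SO = 27.3.

27.3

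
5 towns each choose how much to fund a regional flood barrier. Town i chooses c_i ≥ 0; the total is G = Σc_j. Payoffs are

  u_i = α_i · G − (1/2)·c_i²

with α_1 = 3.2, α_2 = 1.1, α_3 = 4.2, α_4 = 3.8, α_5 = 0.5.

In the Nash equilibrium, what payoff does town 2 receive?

Town i's FOC: ∂u_i/∂c_i = α_i − c_i = 0, so c_i* = α_i.
NE contributions = (3.2, 1.1, 4.2, 3.8, 0.5); G = 12.8.
u_2 = α_2·G − ½·(c_2)² = 1.1·12.8 − ½·1.1² = 13.475.

13.475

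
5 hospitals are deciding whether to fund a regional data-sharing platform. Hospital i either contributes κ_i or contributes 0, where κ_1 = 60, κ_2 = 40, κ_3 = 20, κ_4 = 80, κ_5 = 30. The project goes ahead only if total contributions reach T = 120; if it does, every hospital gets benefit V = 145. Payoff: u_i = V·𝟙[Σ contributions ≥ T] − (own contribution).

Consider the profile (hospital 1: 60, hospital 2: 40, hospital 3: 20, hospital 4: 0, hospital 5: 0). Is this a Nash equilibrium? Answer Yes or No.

Yes

Total = 120 ≥ 120: provided.
Hospital 1 (pledges 60, payoff 85): dropping to 0 → total 60, payoff 0. No gain.
Hospital 2 (pledges 40, payoff 105): dropping to 0 → total 80, payoff 0. No gain.
Hospital 3 (pledges 20, payoff 125): dropping to 0 → total 100, payoff 0. No gain.
Hospital 4 (pledges 0, payoff 145): pledging 80 → total 200, payoff 65. No gain.
Hospital 5 (pledges 0, payoff 145): pledging 30 → total 150, payoff 115. No gain.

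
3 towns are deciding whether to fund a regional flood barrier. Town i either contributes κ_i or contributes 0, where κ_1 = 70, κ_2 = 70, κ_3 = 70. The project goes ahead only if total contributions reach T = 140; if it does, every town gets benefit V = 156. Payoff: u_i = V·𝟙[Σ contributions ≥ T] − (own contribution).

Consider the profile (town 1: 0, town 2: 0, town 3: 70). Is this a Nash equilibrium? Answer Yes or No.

Total = 70 < 140: not provided.
Town 1 (pledges 0, payoff 0): pledging 70 → total 140, payoff 86. Profitable deviation.

No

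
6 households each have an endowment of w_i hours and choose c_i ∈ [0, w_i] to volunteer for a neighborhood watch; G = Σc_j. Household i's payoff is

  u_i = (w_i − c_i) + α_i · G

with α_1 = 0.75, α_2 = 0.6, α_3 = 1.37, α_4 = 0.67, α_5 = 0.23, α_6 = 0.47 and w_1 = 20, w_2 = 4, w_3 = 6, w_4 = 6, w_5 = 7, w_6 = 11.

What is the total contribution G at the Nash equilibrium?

∂u_i/∂c_i = α_i − 1, so household i contributes w_i if α_i > 1, else 0.
α_i > 1 for i ∈ {3}; NE contributions (0, 0, 6, 0, 0, 0), G = 6.

6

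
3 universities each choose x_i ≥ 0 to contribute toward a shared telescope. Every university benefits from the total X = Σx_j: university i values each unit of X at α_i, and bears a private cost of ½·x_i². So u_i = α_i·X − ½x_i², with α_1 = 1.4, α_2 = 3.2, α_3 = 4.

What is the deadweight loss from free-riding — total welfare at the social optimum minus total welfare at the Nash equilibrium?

51.08

University i's FOC: ∂u_i/∂x_i = α_i − x_i = 0, so x_i* = α_i.
NE contributions = (1.4, 3.2, 4); X = 8.6.
W^NE = (Σα)·X − ½Σα_i² = 8.6² − ½·28.2 = 59.86.
Planner sets x_i = Σα_j = 8.6 for every i, so X^SO = 3·8.6 = 25.8.
W^SO = (Σα)·X^SO − ½·3·(Σα)² = (3/2)·8.6² = 110.94.
Deadweight loss = W^SO − W^NE = 51.08.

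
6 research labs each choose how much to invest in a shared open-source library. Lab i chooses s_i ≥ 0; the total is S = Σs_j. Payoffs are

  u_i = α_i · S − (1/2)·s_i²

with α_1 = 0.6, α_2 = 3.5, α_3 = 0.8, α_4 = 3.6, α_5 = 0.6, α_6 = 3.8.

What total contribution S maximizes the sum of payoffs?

Planner FOC: ∂(Σu_j)/∂s_i = (Σα_j) − s_i = 0, so s_i^SO = Σα_j = 12.9 for every i; S^SO = 77.4.

77.4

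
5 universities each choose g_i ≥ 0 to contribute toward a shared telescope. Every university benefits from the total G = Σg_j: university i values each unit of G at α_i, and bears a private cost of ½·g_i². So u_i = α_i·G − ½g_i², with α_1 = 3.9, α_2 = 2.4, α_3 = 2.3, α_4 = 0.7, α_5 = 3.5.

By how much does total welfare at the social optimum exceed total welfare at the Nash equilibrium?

265.26

University i's FOC: ∂u_i/∂g_i = α_i − g_i = 0, so g_i* = α_i.
NE contributions = (3.9, 2.4, 2.3, 0.7, 3.5); G = 12.8.
W^NE = (Σα)·G − ½Σα_i² = 12.8² − ½·39 = 144.34.
Planner sets g_i = Σα_j = 12.8 for every i, so G^SO = 5·12.8 = 64.
W^SO = (Σα)·G^SO − ½·5·(Σα)² = (5/2)·12.8² = 409.6.
Deadweight loss = W^SO − W^NE = 265.26.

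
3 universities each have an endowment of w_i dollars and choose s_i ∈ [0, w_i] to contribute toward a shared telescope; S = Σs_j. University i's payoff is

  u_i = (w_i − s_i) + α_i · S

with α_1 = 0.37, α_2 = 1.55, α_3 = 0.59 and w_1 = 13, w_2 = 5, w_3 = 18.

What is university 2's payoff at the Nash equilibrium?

∂u_i/∂s_i = α_i − 1, so university i contributes w_i if α_i > 1, else 0.
α_i > 1 for i ∈ {2}; NE contributions (0, 5, 0), S = 5.
u_2 = (5 − 5) + 1.55·5 = 7.75.

7.75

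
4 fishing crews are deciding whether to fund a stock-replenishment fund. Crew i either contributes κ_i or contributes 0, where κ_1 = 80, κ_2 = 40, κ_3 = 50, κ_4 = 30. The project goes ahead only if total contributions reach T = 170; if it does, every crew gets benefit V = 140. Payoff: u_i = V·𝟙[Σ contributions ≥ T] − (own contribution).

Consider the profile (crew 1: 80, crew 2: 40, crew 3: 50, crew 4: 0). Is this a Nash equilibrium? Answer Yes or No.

Total = 170 ≥ 170: provided.
Crew 1 (pledges 80, payoff 60): dropping to 0 → total 90, payoff 0. No gain.
Crew 2 (pledges 40, payoff 100): dropping to 0 → total 130, payoff 0. No gain.
Crew 3 (pledges 50, payoff 90): dropping to 0 → total 120, payoff 0. No gain.
Crew 4 (pledges 0, payoff 140): pledging 30 → total 200, payoff 110. No gain.

Yes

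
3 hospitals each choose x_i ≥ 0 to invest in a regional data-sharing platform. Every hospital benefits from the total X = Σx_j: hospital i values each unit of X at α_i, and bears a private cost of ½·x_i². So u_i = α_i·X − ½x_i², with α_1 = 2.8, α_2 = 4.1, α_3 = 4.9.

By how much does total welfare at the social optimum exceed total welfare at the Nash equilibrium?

93.95

Hospital i's FOC: ∂u_i/∂x_i = α_i − x_i = 0, so x_i* = α_i.
NE contributions = (2.8, 4.1, 4.9); X = 11.8.
W^NE = (Σα)·X − ½Σα_i² = 11.8² − ½·48.66 = 114.91.
Planner sets x_i = Σα_j = 11.8 for every i, so X^SO = 3·11.8 = 35.4.
W^SO = (Σα)·X^SO − ½·3·(Σα)² = (3/2)·11.8² = 208.86.
Deadweight loss = W^SO − W^NE = 93.95.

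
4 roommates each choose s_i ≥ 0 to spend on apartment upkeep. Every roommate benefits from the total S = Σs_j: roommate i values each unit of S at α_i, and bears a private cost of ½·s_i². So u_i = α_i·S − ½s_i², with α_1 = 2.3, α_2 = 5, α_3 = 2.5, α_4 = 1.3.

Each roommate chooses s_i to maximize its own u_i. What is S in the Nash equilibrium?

11.1

Roommate i's FOC: ∂u_i/∂s_i = α_i − s_i = 0, so s_i* = α_i.
NE contributions = (2.3, 5, 2.5, 1.3); S = 11.1.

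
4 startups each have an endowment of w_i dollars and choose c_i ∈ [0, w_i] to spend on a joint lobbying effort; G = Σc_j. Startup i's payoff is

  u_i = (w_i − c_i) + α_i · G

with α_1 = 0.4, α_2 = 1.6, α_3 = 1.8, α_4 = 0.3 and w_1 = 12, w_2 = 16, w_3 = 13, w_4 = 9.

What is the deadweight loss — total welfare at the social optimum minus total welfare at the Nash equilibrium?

65.1

∂u_i/∂c_i = α_i − 1, so startup i contributes w_i if α_i > 1, else 0.
α_i > 1 for i ∈ {2, 3}; NE contributions (0, 16, 13, 0), G = 29.
W^NE = Σw_i − G^NE + (Σα_i)·G^NE = 50 + 3.1·29 = 139.9.
Planner: ∂(Σu_j)/∂c_i = Σα_j − 1 = 3.1 > 0, so everyone contributes w_i; G^SO = 50, W^SO = 50 + 3.1·50 = 205.
Deadweight loss = 65.1.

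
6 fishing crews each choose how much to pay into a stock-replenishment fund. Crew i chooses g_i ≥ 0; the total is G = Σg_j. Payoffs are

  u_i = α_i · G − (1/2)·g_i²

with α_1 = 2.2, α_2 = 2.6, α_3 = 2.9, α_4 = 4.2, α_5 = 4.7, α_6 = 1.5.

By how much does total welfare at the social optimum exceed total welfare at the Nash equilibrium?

686.215

Crew i's FOC: ∂u_i/∂g_i = α_i − g_i = 0, so g_i* = α_i.
NE contributions = (2.2, 2.6, 2.9, 4.2, 4.7, 1.5); G = 18.1.
W^NE = (Σα)·G − ½Σα_i² = 18.1² − ½·61.99 = 296.615.
Planner sets g_i = Σα_j = 18.1 for every i, so G^SO = 6·18.1 = 108.6.
W^SO = (Σα)·G^SO − ½·6·(Σα)² = (6/2)·18.1² = 982.83.
Deadweight loss = W^SO − W^NE = 686.215.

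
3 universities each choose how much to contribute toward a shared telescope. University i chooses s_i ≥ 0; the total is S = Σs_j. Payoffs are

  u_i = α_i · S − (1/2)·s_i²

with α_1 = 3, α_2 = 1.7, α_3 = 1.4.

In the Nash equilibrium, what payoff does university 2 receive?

University i's FOC: ∂u_i/∂s_i = α_i − s_i = 0, so s_i* = α_i.
NE contributions = (3, 1.7, 1.4); S = 6.1.
u_2 = α_2·S − ½·(s_2)² = 1.7·6.1 − ½·1.7² = 8.925.

8.925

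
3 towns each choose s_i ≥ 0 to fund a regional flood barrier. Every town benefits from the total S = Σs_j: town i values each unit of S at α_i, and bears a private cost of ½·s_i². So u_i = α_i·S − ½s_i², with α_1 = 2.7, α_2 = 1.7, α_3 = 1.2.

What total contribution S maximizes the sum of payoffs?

Planner FOC: ∂(Σu_j)/∂s_i = (Σα_j) − s_i = 0, so s_i^SO = Σα_j = 5.6 for every i; S^SO = 16.8.

16.8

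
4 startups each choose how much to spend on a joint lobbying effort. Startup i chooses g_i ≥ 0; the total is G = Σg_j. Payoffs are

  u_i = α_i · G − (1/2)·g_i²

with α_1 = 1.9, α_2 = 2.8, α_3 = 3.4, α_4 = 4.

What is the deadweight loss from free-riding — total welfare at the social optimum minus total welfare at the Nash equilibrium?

Startup i's FOC: ∂u_i/∂g_i = α_i − g_i = 0, so g_i* = α_i.
NE contributions = (1.9, 2.8, 3.4, 4); G = 12.1.
W^NE = (Σα)·G − ½Σα_i² = 12.1² − ½·39.01 = 126.905.
Planner sets g_i = Σα_j = 12.1 for every i, so G^SO = 4·12.1 = 48.4.
W^SO = (Σα)·G^SO − ½·4·(Σα)² = (4/2)·12.1² = 292.82.
Deadweight loss = W^SO − W^NE = 165.915.

165.915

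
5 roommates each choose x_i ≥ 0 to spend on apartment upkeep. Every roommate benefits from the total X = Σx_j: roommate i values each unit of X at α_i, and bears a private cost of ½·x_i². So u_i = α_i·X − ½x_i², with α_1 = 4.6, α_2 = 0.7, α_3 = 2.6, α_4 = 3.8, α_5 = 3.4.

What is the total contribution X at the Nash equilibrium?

Roommate i's FOC: ∂u_i/∂x_i = α_i − x_i = 0, so x_i* = α_i.
NE contributions = (4.6, 0.7, 2.6, 3.8, 3.4); X = 15.1.

15.1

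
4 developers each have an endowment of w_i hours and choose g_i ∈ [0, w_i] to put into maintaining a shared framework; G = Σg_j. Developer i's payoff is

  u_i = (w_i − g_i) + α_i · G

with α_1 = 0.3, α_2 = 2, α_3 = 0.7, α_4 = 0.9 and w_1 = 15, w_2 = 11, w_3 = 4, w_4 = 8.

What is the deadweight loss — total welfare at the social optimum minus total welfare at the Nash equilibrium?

78.3

∂u_i/∂g_i = α_i − 1, so developer i contributes w_i if α_i > 1, else 0.
α_i > 1 for i ∈ {2}; NE contributions (0, 11, 0, 0), G = 11.
W^NE = Σw_i − G^NE + (Σα_i)·G^NE = 38 + 2.9·11 = 69.9.
Planner: ∂(Σu_j)/∂g_i = Σα_j − 1 = 2.9 > 0, so everyone contributes w_i; G^SO = 38, W^SO = 38 + 2.9·38 = 148.2.
Deadweight loss = 78.3.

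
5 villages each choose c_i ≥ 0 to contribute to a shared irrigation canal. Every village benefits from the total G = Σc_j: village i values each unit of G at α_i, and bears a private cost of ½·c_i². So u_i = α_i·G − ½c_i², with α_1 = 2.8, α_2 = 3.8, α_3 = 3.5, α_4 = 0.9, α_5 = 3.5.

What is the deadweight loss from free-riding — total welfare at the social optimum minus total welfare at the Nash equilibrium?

Village i's FOC: ∂u_i/∂c_i = α_i − c_i = 0, so c_i* = α_i.
NE contributions = (2.8, 3.8, 3.5, 0.9, 3.5); G = 14.5.
W^NE = (Σα)·G − ½Σα_i² = 14.5² − ½·47.59 = 186.455.
Planner sets c_i = Σα_j = 14.5 for every i, so G^SO = 5·14.5 = 72.5.
W^SO = (Σα)·G^SO − ½·5·(Σα)² = (5/2)·14.5² = 525.625.
Deadweight loss = W^SO − W^NE = 339.17.

339.17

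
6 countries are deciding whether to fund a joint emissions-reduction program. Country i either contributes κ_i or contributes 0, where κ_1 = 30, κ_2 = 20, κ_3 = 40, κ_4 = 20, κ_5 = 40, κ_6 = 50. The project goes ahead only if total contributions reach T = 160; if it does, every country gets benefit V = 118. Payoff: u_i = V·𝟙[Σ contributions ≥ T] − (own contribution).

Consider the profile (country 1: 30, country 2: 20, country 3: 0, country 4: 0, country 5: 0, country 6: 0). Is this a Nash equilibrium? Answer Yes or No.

No

Total = 50 < 160: not provided.
Country 1 (pledges 30, payoff -30): dropping to 0 → total 20, payoff 0. Profitable deviation.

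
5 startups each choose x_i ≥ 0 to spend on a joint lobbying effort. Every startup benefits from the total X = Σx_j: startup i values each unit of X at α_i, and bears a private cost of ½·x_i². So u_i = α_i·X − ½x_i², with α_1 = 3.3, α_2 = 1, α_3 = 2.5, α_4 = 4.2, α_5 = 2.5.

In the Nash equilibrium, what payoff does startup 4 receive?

47.88

Startup i's FOC: ∂u_i/∂x_i = α_i − x_i = 0, so x_i* = α_i.
NE contributions = (3.3, 1, 2.5, 4.2, 2.5); X = 13.5.
u_4 = α_4·X − ½·(x_4)² = 4.2·13.5 − ½·4.2² = 47.88.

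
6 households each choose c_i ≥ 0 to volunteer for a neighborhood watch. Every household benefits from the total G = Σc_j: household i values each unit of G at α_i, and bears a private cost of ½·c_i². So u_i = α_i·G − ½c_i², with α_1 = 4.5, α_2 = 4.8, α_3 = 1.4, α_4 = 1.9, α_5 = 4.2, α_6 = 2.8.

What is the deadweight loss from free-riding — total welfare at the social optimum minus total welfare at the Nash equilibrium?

Household i's FOC: ∂u_i/∂c_i = α_i − c_i = 0, so c_i* = α_i.
NE contributions = (4.5, 4.8, 1.4, 1.9, 4.2, 2.8); G = 19.6.
W^NE = (Σα)·G − ½Σα_i² = 19.6² − ½·74.34 = 346.99.
Planner sets c_i = Σα_j = 19.6 for every i, so G^SO = 6·19.6 = 117.6.
W^SO = (Σα)·G^SO − ½·6·(Σα)² = (6/2)·19.6² = 1152.48.
Deadweight loss = W^SO − W^NE = 805.49.

805.49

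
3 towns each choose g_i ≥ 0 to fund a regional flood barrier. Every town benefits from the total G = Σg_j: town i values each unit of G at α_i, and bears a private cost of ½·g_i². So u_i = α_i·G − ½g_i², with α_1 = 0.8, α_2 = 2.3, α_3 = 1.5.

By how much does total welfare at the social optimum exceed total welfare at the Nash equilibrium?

14.67

Town i's FOC: ∂u_i/∂g_i = α_i − g_i = 0, so g_i* = α_i.
NE contributions = (0.8, 2.3, 1.5); G = 4.6.
W^NE = (Σα)·G − ½Σα_i² = 4.6² − ½·8.18 = 17.07.
Planner sets g_i = Σα_j = 4.6 for every i, so G^SO = 3·4.6 = 13.8.
W^SO = (Σα)·G^SO − ½·3·(Σα)² = (3/2)·4.6² = 31.74.
Deadweight loss = W^SO − W^NE = 14.67.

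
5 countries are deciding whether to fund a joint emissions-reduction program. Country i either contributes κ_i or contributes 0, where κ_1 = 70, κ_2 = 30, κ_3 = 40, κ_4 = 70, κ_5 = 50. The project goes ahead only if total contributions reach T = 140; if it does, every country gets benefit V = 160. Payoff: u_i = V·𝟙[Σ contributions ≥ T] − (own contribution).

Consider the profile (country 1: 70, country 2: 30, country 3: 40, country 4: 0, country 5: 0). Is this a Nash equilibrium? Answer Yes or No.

Yes

Total = 140 ≥ 140: provided.
Country 1 (pledges 70, payoff 90): dropping to 0 → total 70, payoff 0. No gain.
Country 2 (pledges 30, payoff 130): dropping to 0 → total 110, payoff 0. No gain.
Country 3 (pledges 40, payoff 120): dropping to 0 → total 100, payoff 0. No gain.
Country 4 (pledges 0, payoff 160): pledging 70 → total 210, payoff 90. No gain.
Country 5 (pledges 0, payoff 160): pledging 50 → total 190, payoff 110. No gain.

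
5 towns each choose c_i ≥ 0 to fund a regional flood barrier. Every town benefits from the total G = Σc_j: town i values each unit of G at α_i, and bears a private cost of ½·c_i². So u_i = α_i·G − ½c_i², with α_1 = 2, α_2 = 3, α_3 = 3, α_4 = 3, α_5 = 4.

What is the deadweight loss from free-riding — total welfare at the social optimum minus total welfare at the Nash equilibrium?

Town i's FOC: ∂u_i/∂c_i = α_i − c_i = 0, so c_i* = α_i.
NE contributions = (2, 3, 3, 3, 4); G = 15.
W^NE = (Σα)·G − ½Σα_i² = 15² − ½·47 = 201.5.
Planner sets c_i = Σα_j = 15 for every i, so G^SO = 5·15 = 75.
W^SO = (Σα)·G^SO − ½·5·(Σα)² = (5/2)·15² = 562.5.
Deadweight loss = W^SO − W^NE = 361.

361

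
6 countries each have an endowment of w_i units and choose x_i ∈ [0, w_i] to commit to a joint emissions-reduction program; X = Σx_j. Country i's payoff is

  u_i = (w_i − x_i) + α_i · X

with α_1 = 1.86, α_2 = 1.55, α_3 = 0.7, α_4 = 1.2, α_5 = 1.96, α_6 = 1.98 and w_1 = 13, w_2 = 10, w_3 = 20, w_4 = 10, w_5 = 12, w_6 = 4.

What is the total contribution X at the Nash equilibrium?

49

∂u_i/∂x_i = α_i − 1, so country i contributes w_i if α_i > 1, else 0.
α_i > 1 for i ∈ {1, 2, 4, 5, 6}; NE contributions (13, 10, 0, 10, 12, 4), X = 49.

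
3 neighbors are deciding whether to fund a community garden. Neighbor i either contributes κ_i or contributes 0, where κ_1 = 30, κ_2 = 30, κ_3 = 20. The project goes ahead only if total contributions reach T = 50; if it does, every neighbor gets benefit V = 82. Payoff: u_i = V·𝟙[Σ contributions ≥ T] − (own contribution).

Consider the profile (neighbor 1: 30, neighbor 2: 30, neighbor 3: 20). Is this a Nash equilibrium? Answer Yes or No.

No

Total = 80 ≥ 50: provided.
Neighbor 1 (pledges 30, payoff 52): dropping to 0 → total 50, payoff 82. Profitable deviation.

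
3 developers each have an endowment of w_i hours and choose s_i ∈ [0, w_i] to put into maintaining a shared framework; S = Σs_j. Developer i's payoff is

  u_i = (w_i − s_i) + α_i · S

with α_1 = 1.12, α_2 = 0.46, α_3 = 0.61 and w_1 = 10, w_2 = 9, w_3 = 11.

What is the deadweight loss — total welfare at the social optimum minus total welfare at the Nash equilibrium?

23.8

∂u_i/∂s_i = α_i − 1, so developer i contributes w_i if α_i > 1, else 0.
α_i > 1 for i ∈ {1}; NE contributions (10, 0, 0), S = 10.
W^NE = Σw_i − S^NE + (Σα_i)·S^NE = 30 + 1.19·10 = 41.9.
Planner: ∂(Σu_j)/∂s_i = Σα_j − 1 = 1.19 > 0, so everyone contributes w_i; S^SO = 30, W^SO = 30 + 1.19·30 = 65.7.
Deadweight loss = 23.8.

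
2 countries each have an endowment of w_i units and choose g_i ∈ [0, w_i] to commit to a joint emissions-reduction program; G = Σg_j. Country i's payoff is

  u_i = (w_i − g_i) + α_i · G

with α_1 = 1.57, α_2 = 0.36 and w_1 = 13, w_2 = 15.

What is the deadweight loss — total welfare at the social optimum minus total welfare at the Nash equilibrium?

∂u_i/∂g_i = α_i − 1, so country i contributes w_i if α_i > 1, else 0.
α_i > 1 for i ∈ {1}; NE contributions (13, 0), G = 13.
W^NE = Σw_i − G^NE + (Σα_i)·G^NE = 28 + 0.93·13 = 40.09.
Planner: ∂(Σu_j)/∂g_i = Σα_j − 1 = 0.93 > 0, so everyone contributes w_i; G^SO = 28, W^SO = 28 + 0.93·28 = 54.04.
Deadweight loss = 13.95.

13.95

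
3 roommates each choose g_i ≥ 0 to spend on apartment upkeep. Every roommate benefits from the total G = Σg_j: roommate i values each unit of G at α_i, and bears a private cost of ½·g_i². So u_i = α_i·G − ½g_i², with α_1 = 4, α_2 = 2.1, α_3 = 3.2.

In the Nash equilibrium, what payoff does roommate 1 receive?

29.2

Roommate i's FOC: ∂u_i/∂g_i = α_i − g_i = 0, so g_i* = α_i.
NE contributions = (4, 2.1, 3.2); G = 9.3.
u_1 = α_1·G − ½·(g_1)² = 4·9.3 − ½·4² = 29.2.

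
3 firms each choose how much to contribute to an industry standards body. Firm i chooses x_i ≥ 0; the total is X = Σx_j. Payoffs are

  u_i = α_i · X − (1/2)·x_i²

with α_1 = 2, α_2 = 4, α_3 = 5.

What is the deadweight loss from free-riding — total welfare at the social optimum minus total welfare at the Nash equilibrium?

83

Firm i's FOC: ∂u_i/∂x_i = α_i − x_i = 0, so x_i* = α_i.
NE contributions = (2, 4, 5); X = 11.
W^NE = (Σα)·X − ½Σα_i² = 11² − ½·45 = 98.5.
Planner sets x_i = Σα_j = 11 for every i, so X^SO = 3·11 = 33.
W^SO = (Σα)·X^SO − ½·3·(Σα)² = (3/2)·11² = 181.5.
Deadweight loss = W^SO − W^NE = 83.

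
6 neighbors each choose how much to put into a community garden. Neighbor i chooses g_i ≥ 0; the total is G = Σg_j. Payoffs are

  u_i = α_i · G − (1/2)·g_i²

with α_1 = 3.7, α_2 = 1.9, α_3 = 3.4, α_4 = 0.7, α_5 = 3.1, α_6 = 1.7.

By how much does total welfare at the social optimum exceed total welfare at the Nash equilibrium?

441.425

Neighbor i's FOC: ∂u_i/∂g_i = α_i − g_i = 0, so g_i* = α_i.
NE contributions = (3.7, 1.9, 3.4, 0.7, 3.1, 1.7); G = 14.5.
W^NE = (Σα)·G − ½Σα_i² = 14.5² − ½·41.85 = 189.325.
Planner sets g_i = Σα_j = 14.5 for every i, so G^SO = 6·14.5 = 87.
W^SO = (Σα)·G^SO − ½·6·(Σα)² = (6/2)·14.5² = 630.75.
Deadweight loss = W^SO − W^NE = 441.425.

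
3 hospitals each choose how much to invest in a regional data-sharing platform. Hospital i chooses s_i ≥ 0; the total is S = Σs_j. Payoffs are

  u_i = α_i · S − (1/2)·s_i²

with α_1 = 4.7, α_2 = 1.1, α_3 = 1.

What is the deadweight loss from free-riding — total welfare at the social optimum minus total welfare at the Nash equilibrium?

35.27

Hospital i's FOC: ∂u_i/∂s_i = α_i − s_i = 0, so s_i* = α_i.
NE contributions = (4.7, 1.1, 1); S = 6.8.
W^NE = (Σα)·S − ½Σα_i² = 6.8² − ½·24.3 = 34.09.
Planner sets s_i = Σα_j = 6.8 for every i, so S^SO = 3·6.8 = 20.4.
W^SO = (Σα)·S^SO − ½·3·(Σα)² = (3/2)·6.8² = 69.36.
Deadweight loss = W^SO − W^NE = 35.27.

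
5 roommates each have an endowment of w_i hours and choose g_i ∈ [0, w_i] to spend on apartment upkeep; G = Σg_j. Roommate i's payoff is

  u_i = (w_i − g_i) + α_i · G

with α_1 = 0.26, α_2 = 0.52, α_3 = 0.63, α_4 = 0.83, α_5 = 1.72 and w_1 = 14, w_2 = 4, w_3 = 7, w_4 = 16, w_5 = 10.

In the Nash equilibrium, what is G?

10

∂u_i/∂g_i = α_i − 1, so roommate i contributes w_i if α_i > 1, else 0.
α_i > 1 for i ∈ {5}; NE contributions (0, 0, 0, 0, 10), G = 10.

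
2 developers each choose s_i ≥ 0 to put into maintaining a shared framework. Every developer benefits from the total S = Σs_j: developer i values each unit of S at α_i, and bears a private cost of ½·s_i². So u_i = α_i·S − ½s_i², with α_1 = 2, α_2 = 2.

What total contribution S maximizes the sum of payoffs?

Planner FOC: ∂(Σu_j)/∂s_i = (Σα_j) − s_i = 0, so s_i^SO = Σα_j = 4 for every i; S^SO = 8.

8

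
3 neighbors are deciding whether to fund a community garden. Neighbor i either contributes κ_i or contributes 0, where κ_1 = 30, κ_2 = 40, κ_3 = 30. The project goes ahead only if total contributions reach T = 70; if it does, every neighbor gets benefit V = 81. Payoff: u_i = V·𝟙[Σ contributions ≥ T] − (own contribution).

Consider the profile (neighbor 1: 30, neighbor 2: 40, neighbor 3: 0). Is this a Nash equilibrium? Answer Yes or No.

Total = 70 ≥ 70: provided.
Neighbor 1 (pledges 30, payoff 51): dropping to 0 → total 40, payoff 0. No gain.
Neighbor 2 (pledges 40, payoff 41): dropping to 0 → total 30, payoff 0. No gain.
Neighbor 3 (pledges 0, payoff 81): pledging 30 → total 100, payoff 51. No gain.

Yes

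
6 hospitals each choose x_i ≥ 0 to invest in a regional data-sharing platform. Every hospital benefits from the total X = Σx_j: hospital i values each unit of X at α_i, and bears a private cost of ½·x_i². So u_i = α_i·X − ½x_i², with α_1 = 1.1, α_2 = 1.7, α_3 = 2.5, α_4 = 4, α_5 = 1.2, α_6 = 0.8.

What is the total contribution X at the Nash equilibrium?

Hospital i's FOC: ∂u_i/∂x_i = α_i − x_i = 0, so x_i* = α_i.
NE contributions = (1.1, 1.7, 2.5, 4, 1.2, 0.8); X = 11.3.

11.3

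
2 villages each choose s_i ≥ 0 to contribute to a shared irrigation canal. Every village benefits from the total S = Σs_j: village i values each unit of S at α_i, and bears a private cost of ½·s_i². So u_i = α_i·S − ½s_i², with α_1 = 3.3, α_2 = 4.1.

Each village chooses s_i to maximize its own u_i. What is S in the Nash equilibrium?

Village i's FOC: ∂u_i/∂s_i = α_i − s_i = 0, so s_i* = α_i.
NE contributions = (3.3, 4.1); S = 7.4.

7.4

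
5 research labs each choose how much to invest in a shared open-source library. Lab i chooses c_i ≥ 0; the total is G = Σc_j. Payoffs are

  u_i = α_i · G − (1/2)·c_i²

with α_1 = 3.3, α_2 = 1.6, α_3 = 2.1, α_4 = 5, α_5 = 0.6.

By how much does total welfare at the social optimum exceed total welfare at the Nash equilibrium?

Lab i's FOC: ∂u_i/∂c_i = α_i − c_i = 0, so c_i* = α_i.
NE contributions = (3.3, 1.6, 2.1, 5, 0.6); G = 12.6.
W^NE = (Σα)·G − ½Σα_i² = 12.6² − ½·43.22 = 137.15.
Planner sets c_i = Σα_j = 12.6 for every i, so G^SO = 5·12.6 = 63.
W^SO = (Σα)·G^SO − ½·5·(Σα)² = (5/2)·12.6² = 396.9.
Deadweight loss = W^SO − W^NE = 259.75.

259.75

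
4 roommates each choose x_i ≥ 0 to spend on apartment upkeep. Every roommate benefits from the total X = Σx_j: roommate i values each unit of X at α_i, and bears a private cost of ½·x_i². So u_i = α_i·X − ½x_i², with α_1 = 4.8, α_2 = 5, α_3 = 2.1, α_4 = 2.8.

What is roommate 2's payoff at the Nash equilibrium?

61

Roommate i's FOC: ∂u_i/∂x_i = α_i − x_i = 0, so x_i* = α_i.
NE contributions = (4.8, 5, 2.1, 2.8); X = 14.7.
u_2 = α_2·X − ½·(x_2)² = 5·14.7 − ½·5² = 61.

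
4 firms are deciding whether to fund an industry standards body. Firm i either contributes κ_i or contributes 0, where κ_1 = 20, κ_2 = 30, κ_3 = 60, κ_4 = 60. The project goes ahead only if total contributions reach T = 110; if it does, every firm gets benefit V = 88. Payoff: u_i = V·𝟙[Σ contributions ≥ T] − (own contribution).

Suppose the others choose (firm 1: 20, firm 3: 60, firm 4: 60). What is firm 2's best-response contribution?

0

Others' total = 140 ≥ 110; contributing adds cost 30 for no extra benefit.
Best response: 0.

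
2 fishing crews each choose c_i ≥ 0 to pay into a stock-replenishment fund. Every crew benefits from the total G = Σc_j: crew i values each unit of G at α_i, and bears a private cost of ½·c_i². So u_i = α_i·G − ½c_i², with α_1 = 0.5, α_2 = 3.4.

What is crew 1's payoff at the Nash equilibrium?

1.825

Crew i's FOC: ∂u_i/∂c_i = α_i − c_i = 0, so c_i* = α_i.
NE contributions = (0.5, 3.4); G = 3.9.
u_1 = α_1·G − ½·(c_1)² = 0.5·3.9 − ½·0.5² = 1.825.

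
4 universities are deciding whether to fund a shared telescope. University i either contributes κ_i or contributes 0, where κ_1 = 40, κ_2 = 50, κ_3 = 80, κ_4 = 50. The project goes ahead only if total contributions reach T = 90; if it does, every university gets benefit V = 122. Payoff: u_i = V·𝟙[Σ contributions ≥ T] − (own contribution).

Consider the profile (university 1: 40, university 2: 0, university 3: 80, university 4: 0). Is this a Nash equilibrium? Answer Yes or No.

Total = 120 ≥ 90: provided.
University 1 (pledges 40, payoff 82): dropping to 0 → total 80, payoff 0. No gain.
University 2 (pledges 0, payoff 122): pledging 50 → total 170, payoff 72. No gain.
University 3 (pledges 80, payoff 42): dropping to 0 → total 40, payoff 0. No gain.
University 4 (pledges 0, payoff 122): pledging 50 → total 170, payoff 72. No gain.

Yes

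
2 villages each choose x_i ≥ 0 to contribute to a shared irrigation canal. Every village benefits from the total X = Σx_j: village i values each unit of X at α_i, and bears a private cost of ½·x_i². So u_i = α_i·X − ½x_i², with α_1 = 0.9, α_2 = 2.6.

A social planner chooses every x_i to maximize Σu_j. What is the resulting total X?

7

Planner FOC: ∂(Σu_j)/∂x_i = (Σα_j) − x_i = 0, so x_i^SO = Σα_j = 3.5 for every i; X^SO = 7.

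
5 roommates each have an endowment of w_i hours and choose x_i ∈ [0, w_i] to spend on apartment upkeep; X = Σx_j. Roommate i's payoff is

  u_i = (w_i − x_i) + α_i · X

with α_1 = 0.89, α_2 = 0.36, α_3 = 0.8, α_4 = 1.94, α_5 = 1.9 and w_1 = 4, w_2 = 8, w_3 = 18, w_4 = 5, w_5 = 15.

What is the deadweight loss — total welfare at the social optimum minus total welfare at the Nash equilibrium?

146.7

∂u_i/∂x_i = α_i − 1, so roommate i contributes w_i if α_i > 1, else 0.
α_i > 1 for i ∈ {4, 5}; NE contributions (0, 0, 0, 5, 15), X = 20.
W^NE = Σw_i − X^NE + (Σα_i)·X^NE = 50 + 4.89·20 = 147.8.
Planner: ∂(Σu_j)/∂x_i = Σα_j − 1 = 4.89 > 0, so everyone contributes w_i; X^SO = 50, W^SO = 50 + 4.89·50 = 294.5.
Deadweight loss = 146.7.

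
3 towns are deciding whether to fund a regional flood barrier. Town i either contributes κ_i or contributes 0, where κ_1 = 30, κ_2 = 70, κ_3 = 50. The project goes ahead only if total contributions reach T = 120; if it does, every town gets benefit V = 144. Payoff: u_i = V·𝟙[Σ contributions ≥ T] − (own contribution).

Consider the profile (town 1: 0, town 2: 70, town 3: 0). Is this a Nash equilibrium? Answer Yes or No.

No

Total = 70 < 120: not provided.
Town 1 (pledges 0, payoff 0): pledging 30 → total 100, payoff -30. No gain.
Town 2 (pledges 70, payoff -70): dropping to 0 → total 0, payoff 0. Profitable deviation.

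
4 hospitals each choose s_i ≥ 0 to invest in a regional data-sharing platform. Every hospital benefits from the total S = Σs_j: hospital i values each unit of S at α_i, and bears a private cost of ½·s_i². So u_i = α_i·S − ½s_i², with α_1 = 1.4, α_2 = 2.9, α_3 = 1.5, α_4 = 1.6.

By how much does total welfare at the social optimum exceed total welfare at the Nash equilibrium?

Hospital i's FOC: ∂u_i/∂s_i = α_i − s_i = 0, so s_i* = α_i.
NE contributions = (1.4, 2.9, 1.5, 1.6); S = 7.4.
W^NE = (Σα)·S − ½Σα_i² = 7.4² − ½·15.18 = 47.17.
Planner sets s_i = Σα_j = 7.4 for every i, so S^SO = 4·7.4 = 29.6.
W^SO = (Σα)·S^SO − ½·4·(Σα)² = (4/2)·7.4² = 109.52.
Deadweight loss = W^SO − W^NE = 62.35.

62.35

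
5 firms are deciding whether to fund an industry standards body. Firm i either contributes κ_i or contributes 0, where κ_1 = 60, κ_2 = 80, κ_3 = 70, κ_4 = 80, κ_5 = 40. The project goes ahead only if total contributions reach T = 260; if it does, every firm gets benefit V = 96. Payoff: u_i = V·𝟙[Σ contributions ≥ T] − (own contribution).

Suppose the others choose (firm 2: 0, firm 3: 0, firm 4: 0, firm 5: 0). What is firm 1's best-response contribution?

0

Others' total = 0. Even contributing 60 gives 60 < 260: no benefit either way.
Best response: 0.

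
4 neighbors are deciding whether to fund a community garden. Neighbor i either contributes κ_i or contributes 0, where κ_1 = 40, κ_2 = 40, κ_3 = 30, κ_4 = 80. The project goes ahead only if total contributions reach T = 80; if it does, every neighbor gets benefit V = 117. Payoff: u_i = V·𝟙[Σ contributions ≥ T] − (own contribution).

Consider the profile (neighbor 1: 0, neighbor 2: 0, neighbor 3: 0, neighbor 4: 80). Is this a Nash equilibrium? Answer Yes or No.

Yes

Total = 80 ≥ 80: provided.
Neighbor 1 (pledges 0, payoff 117): pledging 40 → total 120, payoff 77. No gain.
Neighbor 2 (pledges 0, payoff 117): pledging 40 → total 120, payoff 77. No gain.
Neighbor 3 (pledges 0, payoff 117): pledging 30 → total 110, payoff 87. No gain.
Neighbor 4 (pledges 80, payoff 37): dropping to 0 → total 0, payoff 0. No gain.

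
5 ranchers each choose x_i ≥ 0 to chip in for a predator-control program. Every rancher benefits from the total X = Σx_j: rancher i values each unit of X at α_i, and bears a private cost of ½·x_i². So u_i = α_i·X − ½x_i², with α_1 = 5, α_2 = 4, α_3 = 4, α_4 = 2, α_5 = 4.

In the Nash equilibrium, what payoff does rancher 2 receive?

Rancher i's FOC: ∂u_i/∂x_i = α_i − x_i = 0, so x_i* = α_i.
NE contributions = (5, 4, 4, 2, 4); X = 19.
u_2 = α_2·X − ½·(x_2)² = 4·19 − ½·4² = 68.

68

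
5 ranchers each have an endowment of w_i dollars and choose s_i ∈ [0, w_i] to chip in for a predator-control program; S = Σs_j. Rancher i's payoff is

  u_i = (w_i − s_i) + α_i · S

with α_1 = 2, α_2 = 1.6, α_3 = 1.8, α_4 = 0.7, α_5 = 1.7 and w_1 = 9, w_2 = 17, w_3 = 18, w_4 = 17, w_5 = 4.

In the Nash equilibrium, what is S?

48

∂u_i/∂s_i = α_i − 1, so rancher i contributes w_i if α_i > 1, else 0.
α_i > 1 for i ∈ {1, 2, 3, 5}; NE contributions (9, 17, 18, 0, 4), S = 48.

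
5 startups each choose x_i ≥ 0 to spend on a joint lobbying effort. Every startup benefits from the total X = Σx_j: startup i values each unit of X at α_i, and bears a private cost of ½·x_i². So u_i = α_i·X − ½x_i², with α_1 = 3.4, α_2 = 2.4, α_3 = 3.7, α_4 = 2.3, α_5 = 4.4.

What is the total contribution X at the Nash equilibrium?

Startup i's FOC: ∂u_i/∂x_i = α_i − x_i = 0, so x_i* = α_i.
NE contributions = (3.4, 2.4, 3.7, 2.3, 4.4); X = 16.2.

16.2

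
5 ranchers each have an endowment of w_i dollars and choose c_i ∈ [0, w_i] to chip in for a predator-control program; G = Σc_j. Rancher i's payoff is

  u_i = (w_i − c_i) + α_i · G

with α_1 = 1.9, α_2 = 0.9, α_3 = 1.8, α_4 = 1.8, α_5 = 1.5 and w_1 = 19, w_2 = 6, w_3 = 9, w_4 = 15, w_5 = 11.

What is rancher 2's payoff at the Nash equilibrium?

∂u_i/∂c_i = α_i − 1, so rancher i contributes w_i if α_i > 1, else 0.
α_i > 1 for i ∈ {1, 3, 4, 5}; NE contributions (19, 0, 9, 15, 11), G = 54.
u_2 = (6 − 0) + 0.9·54 = 54.6.

54.6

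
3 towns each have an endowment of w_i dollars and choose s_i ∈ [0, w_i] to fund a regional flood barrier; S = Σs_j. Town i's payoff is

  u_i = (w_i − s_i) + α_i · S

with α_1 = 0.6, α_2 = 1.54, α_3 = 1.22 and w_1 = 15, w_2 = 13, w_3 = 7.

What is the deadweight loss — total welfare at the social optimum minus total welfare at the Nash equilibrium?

∂u_i/∂s_i = α_i − 1, so town i contributes w_i if α_i > 1, else 0.
α_i > 1 for i ∈ {2, 3}; NE contributions (0, 13, 7), S = 20.
W^NE = Σw_i − S^NE + (Σα_i)·S^NE = 35 + 2.36·20 = 82.2.
Planner: ∂(Σu_j)/∂s_i = Σα_j − 1 = 2.36 > 0, so everyone contributes w_i; S^SO = 35, W^SO = 35 + 2.36·35 = 117.6.
Deadweight loss = 35.4.

35.4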